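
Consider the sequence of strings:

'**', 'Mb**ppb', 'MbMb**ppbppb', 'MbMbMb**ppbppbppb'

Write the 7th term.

s(k+1) = Mb·s(k)·ppb, so each term gains Mb as a prefix and ppb as a suffix.
From MbMbMb**ppbppbppb, 3 further steps: MbMbMb**ppbppbppb → MbMbMbMb**ppbppbppbppb → MbMbMbMbMb**ppbppbppbppbppb → (answer).

MbMbMbMbMbMb**ppbppbppbppbppbppb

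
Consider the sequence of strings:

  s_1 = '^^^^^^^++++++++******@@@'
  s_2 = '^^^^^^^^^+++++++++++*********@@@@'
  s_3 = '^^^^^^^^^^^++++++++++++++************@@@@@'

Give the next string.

^^^^^^^^^^^^^+++++++++++++++++***************@@@@@@

Term n consists of 2n+3 ^'s, followed by 3n+2 +'s, followed by 3n *'s, followed by n+1 @'s, where the shown terms are n = 2, 3, 4.
Setting n = 5 gives 13, 17, 15, 6 characters in each block.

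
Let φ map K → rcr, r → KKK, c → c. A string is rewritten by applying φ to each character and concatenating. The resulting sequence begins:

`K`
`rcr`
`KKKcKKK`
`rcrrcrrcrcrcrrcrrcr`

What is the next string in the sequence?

Rewriting the 19 symbols of rcrrcrrcrcrcrrcrrcr one by one yields KKK c KKK KKK c KKK KKK c KKK c KKK c KKK KKK c KKK KKK c KKK; concatenated:

KKKcKKKKKKcKKKKKKcKKKcKKKcKKKKKKcKKKKKKcKKK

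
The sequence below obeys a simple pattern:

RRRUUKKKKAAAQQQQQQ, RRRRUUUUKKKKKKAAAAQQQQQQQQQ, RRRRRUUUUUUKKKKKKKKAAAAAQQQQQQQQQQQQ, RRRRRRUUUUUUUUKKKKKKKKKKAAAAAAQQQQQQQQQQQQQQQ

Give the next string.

Reading off run lengths: R runs 3, 4, 5, 6; U runs 2, 4, 6, 8; K runs 4, 6, 8, 10; A runs 3, 4, 5, 6; Q runs 6, 9, 12, 15 — each is linear in n, where the shown terms are n = 2, 3, 4, 5.
For the next term, n = 6, so the run lengths are 7, 10, 12, 7, 18.

RRRRRRRUUUUUUUUUUKKKKKKKKKKKKAAAAAAAQQQQQQQQQQQQQQQQQQ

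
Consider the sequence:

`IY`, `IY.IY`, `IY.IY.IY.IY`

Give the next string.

s(k+1) = s(k)·.·s(k) — each term doubles the last with '.' between the halves.
One more doubling of IY.IY.IY.IY gives the answer.

IY.IY.IY.IY.IY.IY.IY.IY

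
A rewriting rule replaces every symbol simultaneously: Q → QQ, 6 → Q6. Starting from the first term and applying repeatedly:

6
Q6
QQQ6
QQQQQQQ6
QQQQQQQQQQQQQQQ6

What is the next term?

Replace each of the 16 characters of QQQQQQQQQQQQQQQ6 in place — QQ QQ QQ QQ QQ QQ QQ QQ QQ QQ QQ QQ QQ QQ QQ Q6 — and concatenate.

QQQQQQQQQQQQQQQQQQQQQQQQQQQQQQQ6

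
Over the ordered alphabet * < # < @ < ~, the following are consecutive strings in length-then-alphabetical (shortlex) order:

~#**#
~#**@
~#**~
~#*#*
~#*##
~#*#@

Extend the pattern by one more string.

Find the rightmost character of ~#*#@ below ~, bump it to the next letter, and reset everything to its right to *.

~#*#~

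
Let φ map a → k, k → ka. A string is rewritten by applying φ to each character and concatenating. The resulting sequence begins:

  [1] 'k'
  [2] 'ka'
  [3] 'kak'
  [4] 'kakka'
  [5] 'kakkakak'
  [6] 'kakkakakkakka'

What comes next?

kakkakakkakkakakkakak

φ(kakkakakkakka) expands symbol-by-symbol to ka k ka ka k ka k ka ka k ka ka k; joining the 13 pieces gives the next term.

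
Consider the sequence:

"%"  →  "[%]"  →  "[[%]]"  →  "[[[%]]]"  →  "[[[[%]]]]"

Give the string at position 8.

s(k+1) = [·s(k)·], so each term gains [ as a prefix and ] as a suffix.
From [[[[%]]]], 3 further steps: [[[[%]]]] → [[[[[%]]]]] → [[[[[[%]]]]]] → (answer).

[[[[[[[%]]]]]]]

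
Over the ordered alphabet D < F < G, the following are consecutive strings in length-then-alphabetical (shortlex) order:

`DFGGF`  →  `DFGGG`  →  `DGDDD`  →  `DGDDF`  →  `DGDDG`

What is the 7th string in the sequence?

DGDFF

Continuing the enumeration 2 steps past DGDDG: DGDDG → DGDFD → (answer).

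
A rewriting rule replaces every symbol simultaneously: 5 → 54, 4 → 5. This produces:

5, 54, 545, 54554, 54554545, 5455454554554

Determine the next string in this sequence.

φ(5455454554554) expands symbol-by-symbol to 54 5 54 54 5 54 5 54 54 5 54 54 5; joining the 13 pieces gives the next term.

545545455455454554545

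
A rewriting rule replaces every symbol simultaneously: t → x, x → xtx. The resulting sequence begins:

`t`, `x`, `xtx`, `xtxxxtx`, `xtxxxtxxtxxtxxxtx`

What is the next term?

Rewriting the 17 symbols of xtxxxtxxtxxtxxxtx one by one yields xtx x xtx xtx xtx x xtx xtx x xtx xtx x xtx xtx xtx x xtx; concatenated:

xtxxxtxxtxxtxxxtxxtxxxtxxtxxxtxxtxxtxxxtx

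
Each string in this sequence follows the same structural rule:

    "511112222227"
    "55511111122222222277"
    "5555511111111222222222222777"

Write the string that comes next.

555555511111111112222222222222227777

Reading off run lengths: 5 runs 1, 3, 5; 1 runs 4, 6, 8; 2 runs 6, 9, 12; 7 runs 1, 2, 3 — each is linear in n (n = 1, 2, …).
At n = 4 the blocks have lengths 7, 10, 15, 4.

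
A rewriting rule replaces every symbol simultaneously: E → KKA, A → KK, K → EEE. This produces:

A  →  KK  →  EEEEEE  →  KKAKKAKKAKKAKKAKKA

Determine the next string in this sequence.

Rewriting the 18 symbols of KKAKKAKKAKKAKKAKKA one by one yields EEE EEE KK EEE EEE KK EEE EEE KK EEE EEE KK EEE EEE KK EEE EEE KK; concatenated:

EEEEEEKKEEEEEEKKEEEEEEKKEEEEEEKKEEEEEEKKEEEEEEKK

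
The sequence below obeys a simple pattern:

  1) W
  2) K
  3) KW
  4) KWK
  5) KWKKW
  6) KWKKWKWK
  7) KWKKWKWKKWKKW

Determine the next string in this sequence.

KWKKWKWKKWKKWKWKKWKWK

This is a Fibonacci-style word recurrence s(k) = s(k−1)·s(k−2): e.g. K·W = KW.
The next term joins KWKKWKWKKWKKW and KWKKWKWK.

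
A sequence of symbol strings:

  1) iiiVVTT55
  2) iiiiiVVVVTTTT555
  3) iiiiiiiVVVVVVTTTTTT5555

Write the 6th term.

The n-th term is 2n+1 i's then 2n V's then 2n T's then n+1 5's (n = 1, 2, …).
At n = 6 the blocks have lengths 13, 12, 12, 7.

iiiiiiiiiiiiiVVVVVVVVVVVVTTTTTTTTTTTT5555555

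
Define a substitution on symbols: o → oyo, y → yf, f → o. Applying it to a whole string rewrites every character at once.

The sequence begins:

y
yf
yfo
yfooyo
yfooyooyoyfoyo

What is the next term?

Rewriting the 14 symbols of yfooyooyoyfoyo one by one yields yf o oyo oyo yf oyo oyo yf oyo yf o oyo yf oyo; concatenated:

yfooyooyoyfoyooyoyfoyoyfooyoyfoyo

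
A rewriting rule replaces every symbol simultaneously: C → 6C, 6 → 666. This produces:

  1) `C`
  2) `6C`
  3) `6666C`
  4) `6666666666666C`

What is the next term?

6666666666666666666666666666666666666666C

Replace each of the 14 characters of 6666666666666C in place — 666 666 666 666 666 666 666 666 666 666 666 666 666 6C — and concatenate.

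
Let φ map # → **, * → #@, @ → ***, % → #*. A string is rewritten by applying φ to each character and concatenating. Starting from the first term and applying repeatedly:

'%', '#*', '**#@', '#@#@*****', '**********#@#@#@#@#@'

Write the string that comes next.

Replace each of the 20 characters of **********#@#@#@#@#@ in place — #@ #@ #@ #@ #@ #@ #@ #@ #@ #@ ** *** ** *** ** *** ** *** ** *** — and concatenate.

#@#@#@#@#@#@#@#@#@#@*************************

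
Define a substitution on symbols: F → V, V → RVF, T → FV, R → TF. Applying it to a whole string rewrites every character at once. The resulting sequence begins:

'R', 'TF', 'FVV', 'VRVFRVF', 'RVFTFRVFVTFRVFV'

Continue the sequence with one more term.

Applying the rule to each of the 15 symbols of RVFTFRVFVTFRVFV gives the pieces TF RVF V FV V TF RVF V RVF FV V TF RVF V RVF, which concatenate to the answer.

TFRVFVFVVTFRVFVRVFFVVTFRVFVRVF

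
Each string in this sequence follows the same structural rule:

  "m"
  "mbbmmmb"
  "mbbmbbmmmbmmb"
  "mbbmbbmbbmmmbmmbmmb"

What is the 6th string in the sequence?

mbbmbbmbbmbbmbbmmmbmmbmmbmmbmmb

s(k+1) = mbb·s(k)·mmb, so each term gains mbb as a prefix and mmb as a suffix.
From mbbmbbmbbmmmbmmbmmb, 2 further steps: mbbmbbmbbmmmbmmbmmb → mbbmbbmbbmbbmmmbmmbmmbmmb → (answer).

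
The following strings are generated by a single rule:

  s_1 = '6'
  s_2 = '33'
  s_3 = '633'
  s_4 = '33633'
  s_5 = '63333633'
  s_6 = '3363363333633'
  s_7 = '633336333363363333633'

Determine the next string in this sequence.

Each term (from the third on) is the two preceding terms concatenated in order: term 3 = 6·33 = 633.
Continuing: 3363363333633 · 633336333363363333633 gives term 8.

3363363333633633336333363363333633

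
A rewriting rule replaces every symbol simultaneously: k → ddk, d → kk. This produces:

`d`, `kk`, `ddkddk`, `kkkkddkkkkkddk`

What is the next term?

Rewriting the 14 symbols of kkkkddkkkkkddk one by one yields ddk ddk ddk ddk kk kk ddk ddk ddk ddk ddk kk kk ddk; concatenated:

ddkddkddkddkkkkkddkddkddkddkddkkkkkddk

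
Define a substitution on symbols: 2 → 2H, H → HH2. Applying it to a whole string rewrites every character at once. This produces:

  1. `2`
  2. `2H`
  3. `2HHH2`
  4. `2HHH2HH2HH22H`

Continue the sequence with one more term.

Rewriting the 13 symbols of 2HHH2HH2HH22H one by one yields 2H HH2 HH2 HH2 2H HH2 HH2 2H HH2 HH2 2H 2H HH2; concatenated:

2HHH2HH2HH22HHH2HH22HHH2HH22H2HHH2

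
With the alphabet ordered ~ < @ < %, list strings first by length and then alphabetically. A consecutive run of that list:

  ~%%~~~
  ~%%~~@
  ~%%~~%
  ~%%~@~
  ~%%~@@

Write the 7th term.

~%%~%~

Advancing 2 positions from ~%%~@@ through ~%%~@@ → ~%%~@% reaches term 7.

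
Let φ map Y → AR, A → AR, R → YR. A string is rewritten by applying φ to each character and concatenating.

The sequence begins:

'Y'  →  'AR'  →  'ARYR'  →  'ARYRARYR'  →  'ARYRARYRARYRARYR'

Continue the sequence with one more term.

ARYRARYRARYRARYRARYRARYRARYRARYR

Applying the rule to each of the 16 symbols of ARYRARYRARYRARYR gives the pieces AR YR AR YR AR YR AR YR AR YR AR YR AR YR AR YR, which concatenate to the answer.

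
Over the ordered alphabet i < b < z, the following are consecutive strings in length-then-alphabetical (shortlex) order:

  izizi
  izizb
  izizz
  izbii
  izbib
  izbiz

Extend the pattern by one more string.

izbbi

Find the rightmost character of izbiz below z, bump it to the next letter, and reset everything to its right to i.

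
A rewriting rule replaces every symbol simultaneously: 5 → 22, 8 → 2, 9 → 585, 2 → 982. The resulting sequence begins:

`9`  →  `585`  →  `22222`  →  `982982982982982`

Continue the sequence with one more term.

φ(982982982982982) expands symbol-by-symbol to 585 2 982 585 2 982 585 2 982 585 2 982 585 2 982; joining the 15 pieces gives the next term.

58529825852982585298258529825852982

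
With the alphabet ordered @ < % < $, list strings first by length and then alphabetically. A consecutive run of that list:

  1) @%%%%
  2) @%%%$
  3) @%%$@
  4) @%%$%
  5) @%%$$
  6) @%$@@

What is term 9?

Advancing 3 positions from @%$@@ through @%$@@ → @%$@% → @%$@$ reaches term 9.

@%$%@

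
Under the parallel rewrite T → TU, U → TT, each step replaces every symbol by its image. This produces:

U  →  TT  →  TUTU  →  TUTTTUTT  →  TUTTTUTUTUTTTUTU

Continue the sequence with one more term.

Rewriting the 16 symbols of TUTTTUTUTUTTTUTU one by one yields TU TT TU TU TU TT TU TT TU TT TU TU TU TT TU TT; concatenated:

TUTTTUTUTUTTTUTTTUTTTUTUTUTTTUTT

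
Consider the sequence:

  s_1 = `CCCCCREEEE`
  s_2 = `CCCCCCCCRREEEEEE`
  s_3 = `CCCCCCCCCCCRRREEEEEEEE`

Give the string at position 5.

CCCCCCCCCCCCCCCCCRRRRREEEEEEEEEEEE

Reading off run lengths: C runs 5, 8, 11; R runs 1, 2, 3; E runs 4, 6, 8 — each is linear in n (n = 1, 2, …).
For term 5, n = 5, so the run lengths are 17, 5, 12.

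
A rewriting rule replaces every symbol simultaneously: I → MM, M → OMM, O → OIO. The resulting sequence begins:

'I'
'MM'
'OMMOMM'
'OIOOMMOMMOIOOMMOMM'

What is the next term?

OIOMMOIOOIOOMMOMMOIOOMMOMMOIOMMOIOOIOOMMOMMOIOOMMOMM

Applying the rule to each of the 18 symbols of OIOOMMOMMOIOOMMOMM gives the pieces OIO MM OIO OIO OMM OMM OIO OMM OMM OIO MM OIO OIO OMM OMM OIO OMM OMM, which concatenate to the answer.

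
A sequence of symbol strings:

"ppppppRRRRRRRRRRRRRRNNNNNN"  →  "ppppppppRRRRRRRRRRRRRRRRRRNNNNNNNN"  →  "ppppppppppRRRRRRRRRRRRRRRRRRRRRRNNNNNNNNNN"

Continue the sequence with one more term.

ppppppppppppRRRRRRRRRRRRRRRRRRRRRRRRRRNNNNNNNNNNNN

The n-th term is 2n p's then 4n+2 R's then 2n N's, where the shown terms are n = 3, 4, 5.
At n = 6 the blocks have lengths 12, 26, 12.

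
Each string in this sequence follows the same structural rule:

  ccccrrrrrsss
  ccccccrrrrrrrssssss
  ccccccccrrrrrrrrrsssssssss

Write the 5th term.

ccccccccccccrrrrrrrrrrrrrsssssssssssssss

Each string has the form c^{2n+2} r^{2n+3} s^{3n} (n = 1, 2, …).
For term 5, n = 5, so the run lengths are 12, 13, 15.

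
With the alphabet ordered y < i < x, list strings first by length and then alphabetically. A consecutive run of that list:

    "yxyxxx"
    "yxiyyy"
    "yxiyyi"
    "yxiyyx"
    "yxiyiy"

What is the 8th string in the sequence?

yxiyxy

Continuing the enumeration 3 steps past yxiyiy: yxiyiy → yxiyii → yxiyix → (answer).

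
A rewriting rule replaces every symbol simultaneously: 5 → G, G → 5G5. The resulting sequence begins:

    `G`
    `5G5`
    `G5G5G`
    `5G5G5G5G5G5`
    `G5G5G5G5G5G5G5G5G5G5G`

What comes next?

5G5G5G5G5G5G5G5G5G5G5G5G5G5G5G5G5G5G5G5G5G5

Replace each of the 21 characters of G5G5G5G5G5G5G5G5G5G5G in place — 5G5 G 5G5 G 5G5 G 5G5 G 5G5 G 5G5 G 5G5 G 5G5 G 5G5 G 5G5 G 5G5 — and concatenate.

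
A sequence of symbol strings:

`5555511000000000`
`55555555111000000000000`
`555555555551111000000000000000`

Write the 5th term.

Reading off run lengths: 5 runs 5, 8, 11; 1 runs 2, 3, 4; 0 runs 9, 12, 15 — each is linear in n, where the shown terms are n = 2, 3, 4.
At n = 6 the blocks have lengths 17, 6, 21.

55555555555555555111111000000000000000000000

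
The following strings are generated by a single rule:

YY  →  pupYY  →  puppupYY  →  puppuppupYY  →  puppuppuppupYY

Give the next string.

Each term is the previous one with pup prepended.
So the next term is pup·puppuppuppupYY.

puppuppuppuppupYY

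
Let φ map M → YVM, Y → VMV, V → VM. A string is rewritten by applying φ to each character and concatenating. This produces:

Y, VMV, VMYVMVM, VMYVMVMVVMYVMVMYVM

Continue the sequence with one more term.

Replace each of the 18 characters of VMYVMVMVVMYVMVMYVM in place — VM YVM VMV VM YVM VM YVM VM VM YVM VMV VM YVM VM YVM VMV VM YVM — and concatenate.

VMYVMVMVVMYVMVMYVMVMVMYVMVMVVMYVMVMYVMVMVVMYVM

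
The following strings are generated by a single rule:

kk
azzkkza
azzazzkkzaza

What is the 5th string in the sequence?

Each term wraps the previous one in azz on the left and za on the right.
From azzazzkkzaza, 2 further steps: azzazzkkzaza → azzazzazzkkzazaza → (answer).

azzazzazzazzkkzazazaza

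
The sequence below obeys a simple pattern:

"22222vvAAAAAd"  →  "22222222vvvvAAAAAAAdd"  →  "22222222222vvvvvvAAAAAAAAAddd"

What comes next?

Reading off run lengths: 2 runs 5, 8, 11; v runs 2, 4, 6; A runs 5, 7, 9; d runs 1, 2, 3 — each is linear in n (n = 1, 2, …).
Setting n = 4 gives 14, 8, 11, 4 characters in each block.

22222222222222vvvvvvvvAAAAAAAAAAAdddd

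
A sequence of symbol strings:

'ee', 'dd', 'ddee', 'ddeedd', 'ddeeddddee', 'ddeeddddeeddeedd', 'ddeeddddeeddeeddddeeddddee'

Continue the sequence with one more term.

From term 3 onward, concatenate the last term with the second-to-last: dd·ee = ddee, ddee·dd = ddeedd, …
Continuing: ddeeddddeeddeeddddeeddddee · ddeeddddeeddeedd gives term 8.

ddeeddddeeddeeddddeeddddeeddeeddddeeddeedd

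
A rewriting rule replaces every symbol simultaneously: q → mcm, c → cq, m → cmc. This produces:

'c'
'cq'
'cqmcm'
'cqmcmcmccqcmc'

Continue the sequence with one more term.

φ(cqmcmcmccqcmc) expands symbol-by-symbol to cq mcm cmc cq cmc cq cmc cq cq mcm cq cmc cq; joining the 13 pieces gives the next term.

cqmcmcmccqcmccqcmccqcqmcmcqcmccq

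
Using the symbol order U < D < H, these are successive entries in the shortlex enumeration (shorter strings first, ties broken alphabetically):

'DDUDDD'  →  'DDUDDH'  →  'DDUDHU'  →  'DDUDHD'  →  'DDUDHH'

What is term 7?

DDUHUD

Continuing the enumeration 2 steps past DDUDHH: DDUDHH → DDUHUU → (answer).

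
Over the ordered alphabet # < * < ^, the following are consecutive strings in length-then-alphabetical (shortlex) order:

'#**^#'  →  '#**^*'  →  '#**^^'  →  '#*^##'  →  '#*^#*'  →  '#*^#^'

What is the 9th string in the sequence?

#*^*^

Stepping forward 3 times from #*^#^: #*^#^ → #*^*# → #*^**, then the target.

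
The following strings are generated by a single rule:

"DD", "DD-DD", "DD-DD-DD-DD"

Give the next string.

Each string is two copies of the previous one joined by '-'.
So the next term is two copies of DD-DD-DD-DD with '-' between the halves.

DD-DD-DD-DD-DD-DD-DD-DD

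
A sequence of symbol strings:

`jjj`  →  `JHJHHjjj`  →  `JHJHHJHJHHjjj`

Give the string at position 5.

JHJHHJHJHHJHJHHJHJHHjjj

Each term is the previous one with JHJHH prepended.
From JHJHHJHJHHjjj, 2 further steps: JHJHHJHJHHjjj → JHJHHJHJHHJHJHHjjj → (answer).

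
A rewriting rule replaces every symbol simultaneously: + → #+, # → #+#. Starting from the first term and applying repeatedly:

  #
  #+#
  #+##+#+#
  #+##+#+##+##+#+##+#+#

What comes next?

Rewriting the 21 symbols of #+##+#+##+##+#+##+#+# one by one yields #+# #+ #+# #+# #+ #+# #+ #+# #+# #+ #+# #+# #+ #+# #+ #+# #+# #+ #+# #+ #+#; concatenated:

#+##+#+##+##+#+##+#+##+##+#+##+##+#+##+#+##+##+#+##+#+#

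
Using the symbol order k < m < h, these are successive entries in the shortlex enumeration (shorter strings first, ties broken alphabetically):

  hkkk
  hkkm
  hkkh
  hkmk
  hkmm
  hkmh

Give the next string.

Treat hkmh as a base-3 numeral over the given alphabet and add one, carrying through any trailing h's.

hkhk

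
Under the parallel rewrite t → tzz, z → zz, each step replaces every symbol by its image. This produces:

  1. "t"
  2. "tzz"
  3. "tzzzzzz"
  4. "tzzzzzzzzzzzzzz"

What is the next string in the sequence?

φ(tzzzzzzzzzzzzzz) expands symbol-by-symbol to tzz zz zz zz zz zz zz zz zz zz zz zz zz zz zz; joining the 15 pieces gives the next term.

tzzzzzzzzzzzzzzzzzzzzzzzzzzzzzz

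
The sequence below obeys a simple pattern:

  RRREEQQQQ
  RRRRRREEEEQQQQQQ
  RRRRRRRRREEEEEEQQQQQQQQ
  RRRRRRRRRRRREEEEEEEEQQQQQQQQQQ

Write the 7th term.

The n-th term is 3n R's then 2n E's then 2n+2 Q's (n = 1, 2, …).
At n = 7 the blocks have lengths 21, 14, 16.

RRRRRRRRRRRRRRRRRRRRREEEEEEEEEEEEEEQQQQQQQQQQQQQQQQ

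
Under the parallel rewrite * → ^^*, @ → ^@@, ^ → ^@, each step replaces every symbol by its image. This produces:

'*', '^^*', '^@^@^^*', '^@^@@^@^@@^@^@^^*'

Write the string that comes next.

^@^@@^@^@@^@@^@^@@^@^@@^@@^@^@@^@^@@^@^@^^*

φ(^@^@@^@^@@^@^@^^*) expands symbol-by-symbol to ^@ ^@@ ^@ ^@@ ^@@ ^@ ^@@ ^@ ^@@ ^@@ ^@ ^@@ ^@ ^@@ ^@ ^@ ^^*; joining the 17 pieces gives the next term.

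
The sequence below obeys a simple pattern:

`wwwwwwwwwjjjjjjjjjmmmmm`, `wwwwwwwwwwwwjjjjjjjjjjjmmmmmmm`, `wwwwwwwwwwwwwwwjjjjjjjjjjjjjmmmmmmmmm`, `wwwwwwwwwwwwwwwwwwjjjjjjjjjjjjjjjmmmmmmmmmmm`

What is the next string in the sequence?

wwwwwwwwwwwwwwwwwwwwwjjjjjjjjjjjjjjjjjmmmmmmmmmmmmm

Reading off run lengths: w runs 9, 12, 15, 18; j runs 9, 11, 13, 15; m runs 5, 7, 9, 11 — each is linear in n, where the shown terms are n = 3, 4, 5, 6.
At n = 7 the blocks have lengths 21, 17, 13.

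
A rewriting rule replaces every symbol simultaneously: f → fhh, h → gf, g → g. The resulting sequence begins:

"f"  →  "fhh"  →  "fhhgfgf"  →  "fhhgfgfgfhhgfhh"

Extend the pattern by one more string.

φ(fhhgfgfgfhhgfhh) expands symbol-by-symbol to fhh gf gf g fhh g fhh g fhh gf gf g fhh gf gf; joining the 15 pieces gives the next term.

fhhgfgfgfhhgfhhgfhhgfgfgfhhgfgf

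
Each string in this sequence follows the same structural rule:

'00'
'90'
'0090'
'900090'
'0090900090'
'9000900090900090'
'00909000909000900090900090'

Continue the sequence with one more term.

Each term (from the third on) is the two preceding terms concatenated in order: term 3 = 00·90 = 0090.
The next term joins 9000900090900090 and 00909000909000900090900090.

900090009090009000909000909000900090900090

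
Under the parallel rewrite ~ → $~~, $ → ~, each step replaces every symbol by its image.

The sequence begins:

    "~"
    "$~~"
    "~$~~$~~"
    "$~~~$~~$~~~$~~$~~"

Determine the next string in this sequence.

Rewriting the 17 symbols of $~~~$~~$~~~$~~$~~ one by one yields ~ $~~ $~~ $~~ ~ $~~ $~~ ~ $~~ $~~ $~~ ~ $~~ $~~ ~ $~~ $~~; concatenated:

~$~~$~~$~~~$~~$~~~$~~$~~$~~~$~~$~~~$~~$~~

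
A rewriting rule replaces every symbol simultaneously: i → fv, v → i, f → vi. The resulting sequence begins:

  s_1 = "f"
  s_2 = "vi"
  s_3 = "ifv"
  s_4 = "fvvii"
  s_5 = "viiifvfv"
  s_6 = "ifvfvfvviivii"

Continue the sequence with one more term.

fvviiviiviiifvfvifvfv

Replace each of the 13 characters of ifvfvfvviivii in place — fv vi i vi i vi i i fv fv i fv fv — and concatenate.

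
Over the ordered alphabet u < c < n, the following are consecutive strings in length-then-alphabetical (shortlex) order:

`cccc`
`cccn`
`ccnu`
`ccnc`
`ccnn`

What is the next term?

The successor of ccnn increments the rightmost position that isn't already n and resets every position after it to u.

cnuu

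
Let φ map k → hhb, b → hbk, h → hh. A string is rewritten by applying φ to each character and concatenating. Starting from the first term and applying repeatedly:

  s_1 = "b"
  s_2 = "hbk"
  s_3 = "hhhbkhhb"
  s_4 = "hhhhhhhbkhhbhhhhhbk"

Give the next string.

Applying the rule to each of the 19 symbols of hhhhhhhbkhhbhhhhhbk gives the pieces hh hh hh hh hh hh hh hbk hhb hh hh hbk hh hh hh hh hh hbk hhb, which concatenate to the answer.

hhhhhhhhhhhhhhhbkhhbhhhhhbkhhhhhhhhhhhbkhhb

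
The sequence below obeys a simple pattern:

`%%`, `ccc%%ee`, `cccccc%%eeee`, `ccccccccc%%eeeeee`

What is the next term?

s(k+1) = ccc·s(k)·ee, so each term gains ccc as a prefix and ee as a suffix.
Applying this once more to ccccccccc%%eeeeee:

cccccccccccc%%eeeeeeee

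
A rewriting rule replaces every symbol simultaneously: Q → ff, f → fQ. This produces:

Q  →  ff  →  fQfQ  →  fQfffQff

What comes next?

Rewriting each symbol of fQfffQff: f→fQ, Q→ff, f→fQ, f→fQ, f→fQ, Q→ff, f→fQ, f→fQ, which concatenates to fQ ff fQ fQ fQ ff fQ fQ.

fQfffQfQfQfffQfQ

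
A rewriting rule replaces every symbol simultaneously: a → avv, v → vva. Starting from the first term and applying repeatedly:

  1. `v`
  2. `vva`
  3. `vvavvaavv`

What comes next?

vvavvaavvvvavvaavvavvvvavva

Apply φ to vvavvaavv symbol by symbol: v→vva, v→vva, a→avv, v→vva, v→vva, a→avv, a→avv, v→vva, v→vva; joined: vva vva avv vva vva avv avv vva vva.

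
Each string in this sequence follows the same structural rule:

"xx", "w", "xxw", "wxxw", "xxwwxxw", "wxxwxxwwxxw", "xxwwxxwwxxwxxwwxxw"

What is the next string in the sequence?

wxxwxxwwxxwxxwwxxwwxxwxxwwxxw

This is a Fibonacci-style word recurrence s(k) = s(k−2)·s(k−1): e.g. xx·w = xxw.
So term 8 is wxxwxxwwxxw·xxwwxxwwxxwxxwwxxw.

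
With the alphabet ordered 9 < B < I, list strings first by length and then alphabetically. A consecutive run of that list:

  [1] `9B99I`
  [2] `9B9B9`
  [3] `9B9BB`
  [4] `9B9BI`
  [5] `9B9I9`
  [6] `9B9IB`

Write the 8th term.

Advancing 2 positions from 9B9IB through 9B9IB → 9B9II reaches term 8.

9BB99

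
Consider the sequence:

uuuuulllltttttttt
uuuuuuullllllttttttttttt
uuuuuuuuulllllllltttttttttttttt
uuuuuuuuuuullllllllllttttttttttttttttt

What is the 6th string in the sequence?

Reading off run lengths: u runs 5, 7, 9, 11; l runs 4, 6, 8, 10; t runs 8, 11, 14, 17 — each is linear in n, where the shown terms are n = 2, 3, 4, 5.
For term 6, n = 7, so the run lengths are 15, 14, 23.

uuuuuuuuuuuuuuullllllllllllllttttttttttttttttttttttt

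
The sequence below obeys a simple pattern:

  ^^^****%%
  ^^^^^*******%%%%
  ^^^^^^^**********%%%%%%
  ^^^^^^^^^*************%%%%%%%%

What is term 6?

^^^^^^^^^^^^^*******************%%%%%%%%%%%%

Reading off run lengths: ^ runs 3, 5, 7, 9; * runs 4, 7, 10, 13; % runs 2, 4, 6, 8 — each is linear in n (n = 1, 2, …).
At n = 6 the blocks have lengths 13, 19, 12.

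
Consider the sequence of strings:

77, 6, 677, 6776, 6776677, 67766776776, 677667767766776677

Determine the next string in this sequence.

From term 3 onward, concatenate the last term with the second-to-last: 6·77 = 677, 677·6 = 6776, …
The next term joins 677667767766776677 and 67766776776.

67766776776677667767766776776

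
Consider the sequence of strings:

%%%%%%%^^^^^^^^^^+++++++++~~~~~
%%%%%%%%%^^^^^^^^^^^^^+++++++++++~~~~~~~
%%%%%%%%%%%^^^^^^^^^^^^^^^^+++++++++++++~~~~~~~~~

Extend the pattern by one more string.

Term n consists of 2n+1 %'s, followed by 3n+1 ^'s, followed by 2n+3 +'s, followed by 2n-1 ~'s, where the shown terms are n = 3, 4, 5.
Setting n = 6 gives 13, 19, 15, 11 characters in each block.

%%%%%%%%%%%%%^^^^^^^^^^^^^^^^^^^+++++++++++++++~~~~~~~~~~~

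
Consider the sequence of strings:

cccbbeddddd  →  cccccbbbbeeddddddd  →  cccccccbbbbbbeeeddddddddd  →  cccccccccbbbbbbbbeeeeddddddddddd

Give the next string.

The n-th term is 2n+1 c's then 2n b's then n e's then 2n+3 d's (n = 1, 2, …).
At n = 5 the blocks have lengths 11, 10, 5, 13.

cccccccccccbbbbbbbbbbeeeeeddddddddddddd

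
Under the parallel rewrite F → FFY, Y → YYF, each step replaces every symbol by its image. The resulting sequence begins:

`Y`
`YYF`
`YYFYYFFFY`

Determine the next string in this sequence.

YYFYYFFFYYYFYYFFFYFFYFFYYYF

Apply φ to YYFYYFFFY symbol by symbol: Y→YYF, Y→YYF, F→FFY, Y→YYF, Y→YYF, F→FFY, F→FFY, F→FFY, Y→YYF; joined: YYF YYF FFY YYF YYF FFY FFY FFY YYF.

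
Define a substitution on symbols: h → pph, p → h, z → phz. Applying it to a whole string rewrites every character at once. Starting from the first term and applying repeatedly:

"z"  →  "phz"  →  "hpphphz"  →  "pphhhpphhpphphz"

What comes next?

hhpphpphpphhhpphpphhhpphhpphphz

φ(pphhhpphhpphphz) expands symbol-by-symbol to h h pph pph pph h h pph pph h h pph h pph phz; joining the 15 pieces gives the next term.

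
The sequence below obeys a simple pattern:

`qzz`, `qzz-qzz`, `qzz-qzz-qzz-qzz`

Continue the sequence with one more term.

Every step duplicates the string with '-' between the halves.
One more doubling of qzz-qzz-qzz-qzz gives the answer.

qzz-qzz-qzz-qzz-qzz-qzz-qzz-qzz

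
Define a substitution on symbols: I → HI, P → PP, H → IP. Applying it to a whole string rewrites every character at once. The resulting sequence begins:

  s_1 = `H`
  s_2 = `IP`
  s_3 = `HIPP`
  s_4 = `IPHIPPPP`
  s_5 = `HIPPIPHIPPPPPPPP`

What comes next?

Replace each of the 16 characters of HIPPIPHIPPPPPPPP in place — IP HI PP PP HI PP IP HI PP PP PP PP PP PP PP PP — and concatenate.

IPHIPPPPHIPPIPHIPPPPPPPPPPPPPPPP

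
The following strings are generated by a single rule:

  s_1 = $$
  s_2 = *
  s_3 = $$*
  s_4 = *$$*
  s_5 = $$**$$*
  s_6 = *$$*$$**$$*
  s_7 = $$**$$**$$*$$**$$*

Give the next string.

*$$*$$**$$*$$**$$**$$*$$**$$*

From term 3 onward, concatenate the second-to-last term with the last: $$·* = $$*, *·$$* = *$$*, …
So term 8 is *$$*$$**$$*·$$**$$**$$*$$**$$*.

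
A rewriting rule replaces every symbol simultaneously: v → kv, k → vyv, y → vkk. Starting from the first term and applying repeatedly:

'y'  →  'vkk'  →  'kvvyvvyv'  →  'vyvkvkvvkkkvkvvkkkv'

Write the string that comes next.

φ(vyvkvkvvkkkvkvvkkkv) expands symbol-by-symbol to kv vkk kv vyv kv vyv kv kv vyv vyv vyv kv vyv kv kv vyv vyv vyv kv; joining the 19 pieces gives the next term.

kvvkkkvvyvkvvyvkvkvvyvvyvvyvkvvyvkvkvvyvvyvvyvkv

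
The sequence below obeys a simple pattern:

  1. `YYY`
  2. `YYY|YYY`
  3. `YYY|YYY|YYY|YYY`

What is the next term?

YYY|YYY|YYY|YYY|YYY|YYY|YYY|YYY

Each string is two copies of the previous one joined by '|'.
One more doubling of YYY|YYY|YYY|YYY gives the answer.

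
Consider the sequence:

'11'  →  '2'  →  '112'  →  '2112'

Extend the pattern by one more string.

Each term (from the third on) is the two preceding terms concatenated in order: term 3 = 11·2 = 112.
The next term joins 112 and 2112.

1122112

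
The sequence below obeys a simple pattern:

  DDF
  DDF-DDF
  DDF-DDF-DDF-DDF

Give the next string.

Each string is two copies of the previous one joined by '-'.
Doubling DDF-DDF-DDF-DDF with '-' between the halves:

DDF-DDF-DDF-DDF-DDF-DDF-DDF-DDF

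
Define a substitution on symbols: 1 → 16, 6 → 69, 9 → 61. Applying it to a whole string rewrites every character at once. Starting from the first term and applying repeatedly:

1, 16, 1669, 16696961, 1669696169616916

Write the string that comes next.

Rewriting the 16 symbols of 1669696169616916 one by one yields 16 69 69 61 69 61 69 16 69 61 69 16 69 61 16 69; concatenated:

16696961696169166961691669611669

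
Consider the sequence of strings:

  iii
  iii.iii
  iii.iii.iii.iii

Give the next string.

Each string is two copies of the previous one joined by '.'.
So the next term is two copies of iii.iii.iii.iii with '.' between the halves.

iii.iii.iii.iii.iii.iii.iii.iii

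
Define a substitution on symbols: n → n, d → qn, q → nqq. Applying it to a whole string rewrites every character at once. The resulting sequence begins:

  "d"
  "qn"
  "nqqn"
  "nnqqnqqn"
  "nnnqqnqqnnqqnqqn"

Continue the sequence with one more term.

nnnnqqnqqnnqqnqqnnnqqnqqnnqqnqqn

Applying the rule to each of the 16 symbols of nnnqqnqqnnqqnqqn gives the pieces n n n nqq nqq n nqq nqq n n nqq nqq n nqq nqq n, which concatenate to the answer.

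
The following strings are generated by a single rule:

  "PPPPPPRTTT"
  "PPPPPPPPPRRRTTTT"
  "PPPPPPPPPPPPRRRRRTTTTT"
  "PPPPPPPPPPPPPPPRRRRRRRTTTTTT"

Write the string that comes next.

PPPPPPPPPPPPPPPPPPRRRRRRRRRTTTTTTT

Term n consists of 3n+3 P's, followed by 2n-1 R's, followed by n+2 T's (n = 1, 2, …).
For the next term, n = 5, so the run lengths are 18, 9, 7.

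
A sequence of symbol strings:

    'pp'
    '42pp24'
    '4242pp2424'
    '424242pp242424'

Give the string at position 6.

Every step adds 42 to the front and 24 to the end of the previous string.
From 424242pp242424, 2 further steps: 424242pp242424 → 42424242pp24242424 → (answer).

4242424242pp2424242424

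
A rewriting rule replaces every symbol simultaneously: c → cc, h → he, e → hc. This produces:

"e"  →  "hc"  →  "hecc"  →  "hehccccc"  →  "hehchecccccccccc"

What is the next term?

φ(hehchecccccccccc) expands symbol-by-symbol to he hc he cc he hc cc cc cc cc cc cc cc cc cc cc; joining the 16 pieces gives the next term.

hehchecchehccccccccccccccccccccc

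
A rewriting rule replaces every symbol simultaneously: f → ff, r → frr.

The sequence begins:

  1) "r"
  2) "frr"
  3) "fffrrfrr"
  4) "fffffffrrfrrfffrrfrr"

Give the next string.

Rewriting the 20 symbols of fffffffrrfrrfffrrfrr one by one yields ff ff ff ff ff ff ff frr frr ff frr frr ff ff ff frr frr ff frr frr; concatenated:

fffffffffffffffrrfrrfffrrfrrfffffffrrfrrfffrrfrr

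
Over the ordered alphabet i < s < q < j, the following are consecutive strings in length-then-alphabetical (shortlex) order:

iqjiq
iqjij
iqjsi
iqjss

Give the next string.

The successor of iqjss increments the rightmost position that isn't already j and resets every position after it to i.

iqjsq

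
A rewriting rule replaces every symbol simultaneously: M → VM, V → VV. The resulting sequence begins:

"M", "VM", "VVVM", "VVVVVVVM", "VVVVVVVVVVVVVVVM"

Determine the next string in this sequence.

VVVVVVVVVVVVVVVVVVVVVVVVVVVVVVVM

Replace each of the 16 characters of VVVVVVVVVVVVVVVM in place — VV VV VV VV VV VV VV VV VV VV VV VV VV VV VV VM — and concatenate.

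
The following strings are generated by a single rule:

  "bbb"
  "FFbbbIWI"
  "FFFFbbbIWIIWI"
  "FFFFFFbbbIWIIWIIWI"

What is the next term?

Every step adds FF to the front and IWI to the end of the previous string.
Applying this once more to FFFFFFbbbIWIIWIIWI:

FFFFFFFFbbbIWIIWIIWIIWI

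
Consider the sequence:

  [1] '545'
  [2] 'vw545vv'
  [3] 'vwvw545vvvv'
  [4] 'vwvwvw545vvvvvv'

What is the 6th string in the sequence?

vwvwvwvwvw545vvvvvvvvvv

s(k+1) = vw·s(k)·vv, so each term gains vw as a prefix and vv as a suffix.
From vwvwvw545vvvvvv, 2 further steps: vwvwvw545vvvvvv → vwvwvwvw545vvvvvvvv → (answer).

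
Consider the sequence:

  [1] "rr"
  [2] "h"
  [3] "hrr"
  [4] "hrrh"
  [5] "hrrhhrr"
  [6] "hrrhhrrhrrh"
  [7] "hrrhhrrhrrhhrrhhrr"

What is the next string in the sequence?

hrrhhrrhrrhhrrhhrrhrrhhrrhrrh

From term 3 onward, concatenate the last term with the second-to-last: h·rr = hrr, hrr·h = hrrh, …
So term 8 is hrrhhrrhrrhhrrhhrr·hrrhhrrhrrh.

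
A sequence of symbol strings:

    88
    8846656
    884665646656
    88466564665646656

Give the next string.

Every step adds 46656 to the end: s(k+1) = s(k)·46656.
Applying this once more to 88466564665646656:

8846656466564665646656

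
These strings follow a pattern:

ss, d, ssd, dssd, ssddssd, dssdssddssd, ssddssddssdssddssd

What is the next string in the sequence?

This is a Fibonacci-style word recurrence s(k) = s(k−2)·s(k−1): e.g. ss·d = ssd.
So term 8 is dssdssddssd·ssddssddssdssddssd.

dssdssddssdssddssddssdssddssd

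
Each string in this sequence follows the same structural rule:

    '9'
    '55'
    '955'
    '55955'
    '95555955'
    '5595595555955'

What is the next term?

955559555595595555955

From term 3 onward, concatenate the second-to-last term with the last: 9·55 = 955, 55·955 = 55955, …
Continuing: 95555955 · 5595595555955 gives term 7.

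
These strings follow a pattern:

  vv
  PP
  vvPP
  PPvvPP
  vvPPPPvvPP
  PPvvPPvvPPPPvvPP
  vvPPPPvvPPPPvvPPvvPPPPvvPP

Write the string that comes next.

From term 3 onward, concatenate the second-to-last term with the last: vv·PP = vvPP, PP·vvPP = PPvvPP, …
The next term joins PPvvPPvvPPPPvvPP and vvPPPPvvPPPPvvPPvvPPPPvvPP.

PPvvPPvvPPPPvvPPvvPPPPvvPPPPvvPPvvPPPPvvPP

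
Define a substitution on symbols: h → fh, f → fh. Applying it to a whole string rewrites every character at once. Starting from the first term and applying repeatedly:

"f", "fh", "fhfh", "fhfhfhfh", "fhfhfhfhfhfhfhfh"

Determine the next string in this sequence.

φ(fhfhfhfhfhfhfhfh) expands symbol-by-symbol to fh fh fh fh fh fh fh fh fh fh fh fh fh fh fh fh; joining the 16 pieces gives the next term.

fhfhfhfhfhfhfhfhfhfhfhfhfhfhfhfh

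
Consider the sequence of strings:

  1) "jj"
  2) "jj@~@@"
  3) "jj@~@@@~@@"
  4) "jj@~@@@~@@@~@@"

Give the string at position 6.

The strings grow by a fixed suffix @~@@ each time.
From jj@~@@@~@@@~@@, 2 further steps: jj@~@@@~@@@~@@ → jj@~@@@~@@@~@@@~@@ → (answer).

jj@~@@@~@@@~@@@~@@@~@@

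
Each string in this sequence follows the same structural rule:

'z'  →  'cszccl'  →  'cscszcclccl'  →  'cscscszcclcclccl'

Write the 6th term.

cscscscscszcclcclcclcclccl

s(k+1) = cs·s(k)·ccl, so each term gains cs as a prefix and ccl as a suffix.
From cscscszcclcclccl, 2 further steps: cscscszcclcclccl → cscscscszcclcclcclccl → (answer).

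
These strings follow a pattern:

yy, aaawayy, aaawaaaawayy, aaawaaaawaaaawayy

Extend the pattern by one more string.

aaawaaaawaaaawaaaawayy

Each term is the previous one with aaawa prepended.
So the next term is aaawa·aaawaaaawaaaawayy.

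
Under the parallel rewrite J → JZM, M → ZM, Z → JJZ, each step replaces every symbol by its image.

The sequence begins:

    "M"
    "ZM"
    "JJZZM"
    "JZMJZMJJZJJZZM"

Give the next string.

JZMJJZZMJZMJJZZMJZMJZMJJZJZMJZMJJZJJZZM

Replace each of the 14 characters of JZMJZMJJZJJZZM in place — JZM JJZ ZM JZM JJZ ZM JZM JZM JJZ JZM JZM JJZ JJZ ZM — and concatenate.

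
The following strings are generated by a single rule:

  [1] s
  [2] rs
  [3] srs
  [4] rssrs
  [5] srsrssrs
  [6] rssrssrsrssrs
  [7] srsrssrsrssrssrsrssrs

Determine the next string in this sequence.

rssrssrsrssrssrsrssrsrssrssrsrssrs

This is a Fibonacci-style word recurrence s(k) = s(k−2)·s(k−1): e.g. s·rs = srs.
So term 8 is rssrssrsrssrs·srsrssrsrssrssrsrssrs.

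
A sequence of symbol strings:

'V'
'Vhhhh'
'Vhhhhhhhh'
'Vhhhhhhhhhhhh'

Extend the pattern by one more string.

The strings grow by a fixed suffix hhhh each time.
Applying this once more to Vhhhhhhhhhhhh:

Vhhhhhhhhhhhhhhhh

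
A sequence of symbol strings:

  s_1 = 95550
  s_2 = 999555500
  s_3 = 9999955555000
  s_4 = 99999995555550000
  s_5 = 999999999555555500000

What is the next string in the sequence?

Term n consists of 2n-1 9's, followed by n+2 5's, followed by n 0's (n = 1, 2, …).
At n = 6 the blocks have lengths 11, 8, 6.

9999999999955555555000000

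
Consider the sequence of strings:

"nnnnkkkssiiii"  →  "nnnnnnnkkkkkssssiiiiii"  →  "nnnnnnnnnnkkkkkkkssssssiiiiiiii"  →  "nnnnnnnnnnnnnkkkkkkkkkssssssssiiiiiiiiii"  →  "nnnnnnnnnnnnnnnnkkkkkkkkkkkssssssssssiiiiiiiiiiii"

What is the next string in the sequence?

nnnnnnnnnnnnnnnnnnnkkkkkkkkkkkkkssssssssssssiiiiiiiiiiiiii

Term n consists of 3n+1 n's, followed by 2n+1 k's, followed by 2n s's, followed by 2n+2 i's (n = 1, 2, …).
Setting n = 6 gives 19, 13, 12, 14 characters in each block.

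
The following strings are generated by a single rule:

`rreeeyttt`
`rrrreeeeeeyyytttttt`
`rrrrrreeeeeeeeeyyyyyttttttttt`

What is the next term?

rrrrrrrreeeeeeeeeeeeyyyyyyytttttttttttt

Term n consists of 2n r's, followed by 3n e's, followed by 2n-1 y's, followed by 3n t's (n = 1, 2, …).
At n = 4 the blocks have lengths 8, 12, 7, 12.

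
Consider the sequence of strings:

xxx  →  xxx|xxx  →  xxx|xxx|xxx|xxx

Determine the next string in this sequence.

Every step duplicates the string with '|' between the halves.
So the next term is two copies of xxx|xxx|xxx|xxx with '|' between the halves.

xxx|xxx|xxx|xxx|xxx|xxx|xxx|xxx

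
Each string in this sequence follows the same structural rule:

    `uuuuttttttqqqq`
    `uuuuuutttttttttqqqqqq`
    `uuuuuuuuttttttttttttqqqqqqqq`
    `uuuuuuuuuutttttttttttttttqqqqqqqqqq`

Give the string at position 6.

uuuuuuuuuuuuuutttttttttttttttttttttqqqqqqqqqqqqqq

The n-th term is 2n u's then 3n t's then 2n q's, where the shown terms are n = 2, 3, 4, 5.
For term 6, n = 7, so the run lengths are 14, 21, 14.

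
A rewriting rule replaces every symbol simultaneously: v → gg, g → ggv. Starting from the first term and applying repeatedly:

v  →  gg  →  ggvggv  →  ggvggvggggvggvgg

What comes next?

ggvggvggggvggvggggvggvggvggvggggvggvggggvggv

φ(ggvggvggggvggvgg) expands symbol-by-symbol to ggv ggv gg ggv ggv gg ggv ggv ggv ggv gg ggv ggv gg ggv ggv; joining the 16 pieces gives the next term.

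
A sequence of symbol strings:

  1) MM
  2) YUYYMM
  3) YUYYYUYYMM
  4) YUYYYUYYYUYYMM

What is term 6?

Each term is the previous one with YUYY prepended.
From YUYYYUYYYUYYMM, 2 further steps: YUYYYUYYYUYYMM → YUYYYUYYYUYYYUYYMM → (answer).

YUYYYUYYYUYYYUYYYUYYMM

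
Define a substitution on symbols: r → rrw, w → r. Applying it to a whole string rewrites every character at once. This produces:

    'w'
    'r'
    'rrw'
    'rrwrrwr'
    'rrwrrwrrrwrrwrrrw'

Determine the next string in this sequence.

rrwrrwrrrwrrwrrrwrrwrrwrrrwrrwrrrwrrwrrwr

Applying the rule to each of the 17 symbols of rrwrrwrrrwrrwrrrw gives the pieces rrw rrw r rrw rrw r rrw rrw rrw r rrw rrw r rrw rrw rrw r, which concatenate to the answer.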